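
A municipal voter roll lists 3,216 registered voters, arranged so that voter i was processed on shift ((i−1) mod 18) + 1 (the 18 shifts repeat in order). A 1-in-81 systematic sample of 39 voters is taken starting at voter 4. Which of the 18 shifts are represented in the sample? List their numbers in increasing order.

Consecutive selections differ by k = 81, so their shift numbers differ by 81 mod 18 = 9.
gcd(81, 18) = 9, so the sample visits 18/9 = 2 distinct residues mod 18.
Start 4 is shift 4; the shifts hit are 4, 13.

4, 13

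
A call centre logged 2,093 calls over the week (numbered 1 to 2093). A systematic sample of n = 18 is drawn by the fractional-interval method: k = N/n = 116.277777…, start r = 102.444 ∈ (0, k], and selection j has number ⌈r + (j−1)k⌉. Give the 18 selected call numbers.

103, 219, 335, 452, 568, 684, 801, 917, 1033, 1149, 1266, 1382, 1498, 1615, 1731, 1847, 1963, 2080

j=1: r + 0k = 102.444 → ⌈·⌉ = 103
j=2: r + 1k = 218.721777… → ⌈·⌉ = 219
j=3: r + 2k = 334.999555… → ⌈·⌉ = 335
j=4: r + 3k = 451.277333… → ⌈·⌉ = 452
j=5: r + 4k = 567.555111… → ⌈·⌉ = 568
j=6: r + 5k = 683.832888… → ⌈·⌉ = 684
j=7: r + 6k = 800.110666… → ⌈·⌉ = 801
j=8: r + 7k = 916.388444… → ⌈·⌉ = 917
j=9: r + 8k = 1032.666222… → ⌈·⌉ = 1033
j=10: r + 9k = 1148.944 → ⌈·⌉ = 1149
j=11: r + 10k = 1265.221777… → ⌈·⌉ = 1266
j=12: r + 11k = 1381.499555… → ⌈·⌉ = 1382
j=13: r + 12k = 1497.777333… → ⌈·⌉ = 1498
j=14: r + 13k = 1614.055111… → ⌈·⌉ = 1615
j=15: r + 14k = 1730.332888… → ⌈·⌉ = 1731
j=16: r + 15k = 1846.610666… → ⌈·⌉ = 1847
j=17: r + 16k = 1962.888444… → ⌈·⌉ = 1963
j=18: r + 17k = 2079.166222… → ⌈·⌉ = 2080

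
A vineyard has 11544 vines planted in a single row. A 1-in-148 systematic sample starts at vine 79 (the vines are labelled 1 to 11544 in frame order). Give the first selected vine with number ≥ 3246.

3335

k = 148
Steps past start: ⌈(3246 − 79)/148⌉ = ⌈3167/148⌉ = 22
Selected vine: 79 + 22×148 = 3335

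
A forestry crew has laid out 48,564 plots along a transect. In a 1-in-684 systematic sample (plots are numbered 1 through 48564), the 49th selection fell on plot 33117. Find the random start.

k = 684
r = 33117 − (49−1)×684 = 33117 − 32832 = 285

285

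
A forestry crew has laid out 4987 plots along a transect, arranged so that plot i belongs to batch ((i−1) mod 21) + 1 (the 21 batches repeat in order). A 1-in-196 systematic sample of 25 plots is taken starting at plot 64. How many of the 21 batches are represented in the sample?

Consecutive selections differ by k = 196, so their batch numbers differ by 196 mod 21 = 7.
gcd(196, 21) = 7, so the sample visits 21/7 = 3 distinct residues mod 21.
Start 64 is batch 1; the batches hit are 1, 8, 15.

3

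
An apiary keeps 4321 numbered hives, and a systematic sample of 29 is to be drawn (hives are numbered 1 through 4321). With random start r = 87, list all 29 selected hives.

k = N/n = 4321/29 = 149
hive 1: 87
hive 2: 87 + 149 = 236
hive 3: 236 + 149 = 385
hive 4: 385 + 149 = 534
hive 5: 534 + 149 = 683
hive 6: 683 + 149 = 832
hive 7: 832 + 149 = 981
hive 8: 981 + 149 = 1130
hive 9: 1130 + 149 = 1279
hive 10: 1279 + 149 = 1428
hive 11: 1428 + 149 = 1577
hive 12: 1577 + 149 = 1726
hive 13: 1726 + 149 = 1875
hive 14: 1875 + 149 = 2024
hive 15: 2024 + 149 = 2173
hive 16: 2173 + 149 = 2322
hive 17: 2322 + 149 = 2471
hive 18: 2471 + 149 = 2620
hive 19: 2620 + 149 = 2769
hive 20: 2769 + 149 = 2918
hive 21: 2918 + 149 = 3067
hive 22: 3067 + 149 = 3216
hive 23: 3216 + 149 = 3365
hive 24: 3365 + 149 = 3514
hive 25: 3514 + 149 = 3663
hive 26: 3663 + 149 = 3812
hive 27: 3812 + 149 = 3961
hive 28: 3961 + 149 = 4110
hive 29: 4110 + 149 = 4259

87, 236, 385, 534, 683, 832, 981, 1130, 1279, 1428, 1577, 1726, 1875, 2024, 2173, 2322, 2471, 2620, 2769, 2918, 3067, 3216, 3365, 3514, 3663, 3812, 3961, 4110, 4259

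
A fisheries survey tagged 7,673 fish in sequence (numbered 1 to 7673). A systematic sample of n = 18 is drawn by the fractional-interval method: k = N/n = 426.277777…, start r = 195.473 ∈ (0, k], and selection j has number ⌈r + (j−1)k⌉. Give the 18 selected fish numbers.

196, 622, 1049, 1475, 1901, 2327, 2754, 3180, 3606, 4032, 4459, 4885, 5311, 5738, 6164, 6590, 7016, 7443

j=1: r + 0k = 195.473 → ⌈·⌉ = 196
j=2: r + 1k = 621.750777… → ⌈·⌉ = 622
j=3: r + 2k = 1048.028555… → ⌈·⌉ = 1049
j=4: r + 3k = 1474.306333… → ⌈·⌉ = 1475
j=5: r + 4k = 1900.584111… → ⌈·⌉ = 1901
j=6: r + 5k = 2326.861888… → ⌈·⌉ = 2327
j=7: r + 6k = 2753.139666… → ⌈·⌉ = 2754
j=8: r + 7k = 3179.417444… → ⌈·⌉ = 3180
j=9: r + 8k = 3605.695222… → ⌈·⌉ = 3606
j=10: r + 9k = 4031.973 → ⌈·⌉ = 4032
j=11: r + 10k = 4458.250777… → ⌈·⌉ = 4459
j=12: r + 11k = 4884.528555… → ⌈·⌉ = 4885
j=13: r + 12k = 5310.806333… → ⌈·⌉ = 5311
j=14: r + 13k = 5737.084111… → ⌈·⌉ = 5738
j=15: r + 14k = 6163.361888… → ⌈·⌉ = 6164
j=16: r + 15k = 6589.639666… → ⌈·⌉ = 6590
j=17: r + 16k = 7015.917444… → ⌈·⌉ = 7016
j=18: r + 17k = 7442.195222… → ⌈·⌉ = 7443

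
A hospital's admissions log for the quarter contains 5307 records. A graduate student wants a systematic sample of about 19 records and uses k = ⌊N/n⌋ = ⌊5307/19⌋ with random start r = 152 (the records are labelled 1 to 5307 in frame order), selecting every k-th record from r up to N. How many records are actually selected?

k = ⌊5307/19⌋ = 279
Achieved size = ⌊(5307 − 152)/279⌋ + 1 = ⌊5155/279⌋ + 1 = 18 + 1 = 19
(last selection: 152 + 18×279 = 5174 ≤ 5307; next would be 5453 > 5307)

19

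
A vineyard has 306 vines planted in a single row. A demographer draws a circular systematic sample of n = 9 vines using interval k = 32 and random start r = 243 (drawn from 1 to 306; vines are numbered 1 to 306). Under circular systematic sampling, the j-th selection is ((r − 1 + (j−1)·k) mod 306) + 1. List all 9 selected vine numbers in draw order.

Selection 1: 243
Selection 2: 243 + 32 = 275
Selection 3: 275 + 32 = 307 → 307 − 306 = 1
Selection 4: 1 + 32 = 33
Selection 5: 33 + 32 = 65
Selection 6: 65 + 32 = 97
Selection 7: 97 + 32 = 129
Selection 8: 129 + 32 = 161
Selection 9: 161 + 32 = 193

243, 275, 1, 33, 65, 97, 129, 161, 193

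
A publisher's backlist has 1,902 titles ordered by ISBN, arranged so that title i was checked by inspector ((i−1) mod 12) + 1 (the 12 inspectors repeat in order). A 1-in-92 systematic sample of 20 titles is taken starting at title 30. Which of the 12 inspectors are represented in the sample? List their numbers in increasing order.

2, 6, 10

Consecutive selections differ by k = 92, so their inspector numbers differ by 92 mod 12 = 8.
gcd(92, 12) = 4, so the sample visits 12/4 = 3 distinct residues mod 12.
Start 30 is inspector 6; the inspectors hit are 2, 6, 10.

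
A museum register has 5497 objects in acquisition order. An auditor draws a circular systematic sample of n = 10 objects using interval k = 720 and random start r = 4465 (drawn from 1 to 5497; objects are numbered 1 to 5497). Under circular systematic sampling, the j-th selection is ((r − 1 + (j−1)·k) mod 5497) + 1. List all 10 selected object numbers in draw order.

Selection 1: 4465
Selection 2: 4465 + 720 = 5185
Selection 3: 5185 + 720 = 5905 → 5905 − 5497 = 408
Selection 4: 408 + 720 = 1128
Selection 5: 1128 + 720 = 1848
Selection 6: 1848 + 720 = 2568
Selection 7: 2568 + 720 = 3288
Selection 8: 3288 + 720 = 4008
Selection 9: 4008 + 720 = 4728
Selection 10: 4728 + 720 = 5448

4465, 5185, 408, 1128, 1848, 2568, 3288, 4008, 4728, 5448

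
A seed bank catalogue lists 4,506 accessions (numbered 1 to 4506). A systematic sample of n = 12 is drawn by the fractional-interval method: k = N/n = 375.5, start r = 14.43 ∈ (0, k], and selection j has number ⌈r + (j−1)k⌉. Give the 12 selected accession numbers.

15, 390, 766, 1141, 1517, 1892, 2268, 2643, 3019, 3394, 3770, 4145

j=1: r + 0k = 14.43 → ⌈·⌉ = 15
j=2: r + 1k = 389.93 → ⌈·⌉ = 390
j=3: r + 2k = 765.43 → ⌈·⌉ = 766
j=4: r + 3k = 1140.93 → ⌈·⌉ = 1141
j=5: r + 4k = 1516.43 → ⌈·⌉ = 1517
j=6: r + 5k = 1891.93 → ⌈·⌉ = 1892
j=7: r + 6k = 2267.43 → ⌈·⌉ = 2268
j=8: r + 7k = 2642.93 → ⌈·⌉ = 2643
j=9: r + 8k = 3018.43 → ⌈·⌉ = 3019
j=10: r + 9k = 3393.93 → ⌈·⌉ = 3394
j=11: r + 10k = 3769.43 → ⌈·⌉ = 3770
j=12: r + 11k = 4144.93 → ⌈·⌉ = 4145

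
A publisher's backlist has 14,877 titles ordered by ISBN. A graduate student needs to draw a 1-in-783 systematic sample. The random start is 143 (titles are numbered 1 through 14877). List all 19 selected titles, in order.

title 1: 143
title 2: 143 + 783 = 926
title 3: 926 + 783 = 1709
title 4: 1709 + 783 = 2492
title 5: 2492 + 783 = 3275
title 6: 3275 + 783 = 4058
title 7: 4058 + 783 = 4841
title 8: 4841 + 783 = 5624
title 9: 5624 + 783 = 6407
title 10: 6407 + 783 = 7190
title 11: 7190 + 783 = 7973
title 12: 7973 + 783 = 8756
title 13: 8756 + 783 = 9539
title 14: 9539 + 783 = 10322
title 15: 10322 + 783 = 11105
title 16: 11105 + 783 = 11888
title 17: 11888 + 783 = 12671
title 18: 12671 + 783 = 13454
title 19: 13454 + 783 = 14237

143, 926, 1709, 2492, 3275, 4058, 4841, 5624, 6407, 7190, 7973, 8756, 9539, 10322, 11105, 11888, 12671, 13454, 14237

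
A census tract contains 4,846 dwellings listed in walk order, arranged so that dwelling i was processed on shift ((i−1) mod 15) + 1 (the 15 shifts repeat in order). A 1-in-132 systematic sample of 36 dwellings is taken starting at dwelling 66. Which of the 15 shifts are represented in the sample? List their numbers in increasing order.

3, 6, 9, 12, 15

Consecutive selections differ by k = 132, so their shift numbers differ by 132 mod 15 = 12.
gcd(132, 15) = 3, so the sample visits 15/3 = 5 distinct residues mod 15.
Start 66 is shift 6; the shifts hit are 3, 6, 9, 12, 15.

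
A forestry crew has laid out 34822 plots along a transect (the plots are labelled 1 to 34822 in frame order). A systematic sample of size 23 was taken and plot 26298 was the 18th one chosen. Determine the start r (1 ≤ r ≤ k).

k = 34822/23 = 1514
r = 26298 − (18−1)×1514 = 26298 − 25738 = 560

560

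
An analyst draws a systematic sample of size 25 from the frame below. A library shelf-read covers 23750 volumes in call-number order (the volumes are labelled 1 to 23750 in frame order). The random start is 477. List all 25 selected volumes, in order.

k = N/n = 23750/25 = 950
volume 1: 477
volume 2: 477 + 950 = 1427
volume 3: 1427 + 950 = 2377
volume 4: 2377 + 950 = 3327
volume 5: 3327 + 950 = 4277
volume 6: 4277 + 950 = 5227
volume 7: 5227 + 950 = 6177
volume 8: 6177 + 950 = 7127
volume 9: 7127 + 950 = 8077
volume 10: 8077 + 950 = 9027
volume 11: 9027 + 950 = 9977
volume 12: 9977 + 950 = 10927
volume 13: 10927 + 950 = 11877
volume 14: 11877 + 950 = 12827
volume 15: 12827 + 950 = 13777
volume 16: 13777 + 950 = 14727
volume 17: 14727 + 950 = 15677
volume 18: 15677 + 950 = 16627
volume 19: 16627 + 950 = 17577
volume 20: 17577 + 950 = 18527
volume 21: 18527 + 950 = 19477
volume 22: 19477 + 950 = 20427
volume 23: 20427 + 950 = 21377
volume 24: 21377 + 950 = 22327
volume 25: 22327 + 950 = 23277

477, 1427, 2377, 3327, 4277, 5227, 6177, 7127, 8077, 9027, 9977, 10927, 11877, 12827, 13777, 14727, 15677, 16627, 17577, 18527, 19477, 20427, 21377, 22327, 23277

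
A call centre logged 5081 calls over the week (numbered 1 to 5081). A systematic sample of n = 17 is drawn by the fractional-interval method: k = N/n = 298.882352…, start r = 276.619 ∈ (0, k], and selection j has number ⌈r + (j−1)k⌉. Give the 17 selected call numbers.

277, 576, 875, 1174, 1473, 1772, 2070, 2369, 2668, 2967, 3266, 3565, 3864, 4163, 4461, 4760, 5059

j=1: r + 0k = 276.619 → ⌈·⌉ = 277
j=2: r + 1k = 575.501352… → ⌈·⌉ = 576
j=3: r + 2k = 874.383705… → ⌈·⌉ = 875
j=4: r + 3k = 1173.266058… → ⌈·⌉ = 1174
j=5: r + 4k = 1472.148411… → ⌈·⌉ = 1473
j=6: r + 5k = 1771.030764… → ⌈·⌉ = 1772
j=7: r + 6k = 2069.913117… → ⌈·⌉ = 2070
j=8: r + 7k = 2368.795470… → ⌈·⌉ = 2369
j=9: r + 8k = 2667.677823… → ⌈·⌉ = 2668
j=10: r + 9k = 2966.560176… → ⌈·⌉ = 2967
j=11: r + 10k = 3265.442529… → ⌈·⌉ = 3266
j=12: r + 11k = 3564.324882… → ⌈·⌉ = 3565
j=13: r + 12k = 3863.207235… → ⌈·⌉ = 3864
j=14: r + 13k = 4162.089588… → ⌈·⌉ = 4163
j=15: r + 14k = 4460.971941… → ⌈·⌉ = 4461
j=16: r + 15k = 4759.854294… → ⌈·⌉ = 4760
j=17: r + 16k = 5058.736647… → ⌈·⌉ = 5059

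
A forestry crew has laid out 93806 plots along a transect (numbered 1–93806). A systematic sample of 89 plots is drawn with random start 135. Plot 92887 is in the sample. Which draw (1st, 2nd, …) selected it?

89

k = 93806/89 = 1054
position = (92887 − 135)/1054 + 1 = 92752/1054 + 1 = 88 + 1 = 89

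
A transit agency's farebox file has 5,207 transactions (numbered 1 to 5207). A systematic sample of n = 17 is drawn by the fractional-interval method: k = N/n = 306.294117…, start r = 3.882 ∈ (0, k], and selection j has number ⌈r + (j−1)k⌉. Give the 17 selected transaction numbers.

4, 311, 617, 923, 1230, 1536, 1842, 2148, 2455, 2761, 3067, 3374, 3680, 3986, 4292, 4599, 4905

j=1: r + 0k = 3.882 → ⌈·⌉ = 4
j=2: r + 1k = 310.176117… → ⌈·⌉ = 311
j=3: r + 2k = 616.470235… → ⌈·⌉ = 617
j=4: r + 3k = 922.764352… → ⌈·⌉ = 923
j=5: r + 4k = 1229.058470… → ⌈·⌉ = 1230
j=6: r + 5k = 1535.352588… → ⌈·⌉ = 1536
j=7: r + 6k = 1841.646705… → ⌈·⌉ = 1842
j=8: r + 7k = 2147.940823… → ⌈·⌉ = 2148
j=9: r + 8k = 2454.234941… → ⌈·⌉ = 2455
j=10: r + 9k = 2760.529058… → ⌈·⌉ = 2761
j=11: r + 10k = 3066.823176… → ⌈·⌉ = 3067
j=12: r + 11k = 3373.117294… → ⌈·⌉ = 3374
j=13: r + 12k = 3679.411411… → ⌈·⌉ = 3680
j=14: r + 13k = 3985.705529… → ⌈·⌉ = 3986
j=15: r + 14k = 4291.999647… → ⌈·⌉ = 4292
j=16: r + 15k = 4598.293764… → ⌈·⌉ = 4599
j=17: r + 16k = 4904.587882… → ⌈·⌉ = 4905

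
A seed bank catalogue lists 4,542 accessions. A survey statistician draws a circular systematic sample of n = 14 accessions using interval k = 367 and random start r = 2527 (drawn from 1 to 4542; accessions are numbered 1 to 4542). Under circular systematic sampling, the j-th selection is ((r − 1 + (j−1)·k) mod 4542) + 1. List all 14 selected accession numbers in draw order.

2527, 2894, 3261, 3628, 3995, 4362, 187, 554, 921, 1288, 1655, 2022, 2389, 2756

Selection 1: 2527
Selection 2: 2527 + 367 = 2894
Selection 3: 2894 + 367 = 3261
Selection 4: 3261 + 367 = 3628
Selection 5: 3628 + 367 = 3995
Selection 6: 3995 + 367 = 4362
Selection 7: 4362 + 367 = 4729 → 4729 − 4542 = 187
Selection 8: 187 + 367 = 554
Selection 9: 554 + 367 = 921
Selection 10: 921 + 367 = 1288
Selection 11: 1288 + 367 = 1655
Selection 12: 1655 + 367 = 2022
Selection 13: 2022 + 367 = 2389
Selection 14: 2389 + 367 = 2756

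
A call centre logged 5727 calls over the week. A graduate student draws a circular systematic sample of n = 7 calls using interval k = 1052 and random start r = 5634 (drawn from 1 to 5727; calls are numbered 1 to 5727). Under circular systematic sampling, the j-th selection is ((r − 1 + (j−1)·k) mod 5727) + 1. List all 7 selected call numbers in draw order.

5634, 959, 2011, 3063, 4115, 5167, 492

Selection 1: 5634
Selection 2: 5634 + 1052 = 6686 → 6686 − 5727 = 959
Selection 3: 959 + 1052 = 2011
Selection 4: 2011 + 1052 = 3063
Selection 5: 3063 + 1052 = 4115
Selection 6: 4115 + 1052 = 5167
Selection 7: 5167 + 1052 = 6219 → 6219 − 5727 = 492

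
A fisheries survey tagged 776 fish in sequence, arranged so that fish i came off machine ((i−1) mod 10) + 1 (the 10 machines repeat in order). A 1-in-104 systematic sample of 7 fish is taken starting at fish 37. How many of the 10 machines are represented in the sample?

5

Consecutive selections differ by k = 104, so their machine numbers differ by 104 mod 10 = 4.
gcd(104, 10) = 2, so the sample visits 10/2 = 5 distinct residues mod 10.
Start 37 is machine 7; the machines hit are 1, 3, 5, 7, 9.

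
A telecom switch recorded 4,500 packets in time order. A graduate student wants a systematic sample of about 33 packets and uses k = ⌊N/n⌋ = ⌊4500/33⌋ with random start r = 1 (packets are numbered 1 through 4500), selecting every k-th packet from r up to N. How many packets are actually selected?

k = ⌊4500/33⌋ = 136
Achieved size = ⌊(4500 − 1)/136⌋ + 1 = ⌊4499/136⌋ + 1 = 33 + 1 = 34
(last selection: 1 + 33×136 = 4489 ≤ 4500; next would be 4625 > 4500)

34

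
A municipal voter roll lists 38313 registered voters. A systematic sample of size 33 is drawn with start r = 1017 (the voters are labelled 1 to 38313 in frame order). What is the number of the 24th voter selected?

27720

k = 38313/33 = 1161
24th selection = r + (24−1)·k = 1017 + 23×1161 = 1017 + 26703 = 27720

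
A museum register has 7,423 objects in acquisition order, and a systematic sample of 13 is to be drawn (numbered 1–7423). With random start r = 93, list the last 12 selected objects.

k = N/n = 7423/13 = 571
2nd selection = 93 + 1×571 = 664
3rd: 664 + 571 = 1235
4th: 1235 + 571 = 1806
5th: 1806 + 571 = 2377
6th: 2377 + 571 = 2948
7th: 2948 + 571 = 3519
8th: 3519 + 571 = 4090
9th: 4090 + 571 = 4661
10th: 4661 + 571 = 5232
11th: 5232 + 571 = 5803
12th: 5803 + 571 = 6374
13th: 6374 + 571 = 6945

664, 1235, 1806, 2377, 2948, 3519, 4090, 4661, 5232, 5803, 6374, 6945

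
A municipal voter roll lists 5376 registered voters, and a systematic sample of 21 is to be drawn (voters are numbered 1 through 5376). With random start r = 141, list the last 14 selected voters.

1933, 2189, 2445, 2701, 2957, 3213, 3469, 3725, 3981, 4237, 4493, 4749, 5005, 5261

k = N/n = 5376/21 = 256
8th selection = 141 + 7×256 = 1933
9th: 1933 + 256 = 2189
10th: 2189 + 256 = 2445
11th: 2445 + 256 = 2701
12th: 2701 + 256 = 2957
13th: 2957 + 256 = 3213
14th: 3213 + 256 = 3469
15th: 3469 + 256 = 3725
16th: 3725 + 256 = 3981
17th: 3981 + 256 = 4237
18th: 4237 + 256 = 4493
19th: 4493 + 256 = 4749
20th: 4749 + 256 = 5005
21st: 5005 + 256 = 5261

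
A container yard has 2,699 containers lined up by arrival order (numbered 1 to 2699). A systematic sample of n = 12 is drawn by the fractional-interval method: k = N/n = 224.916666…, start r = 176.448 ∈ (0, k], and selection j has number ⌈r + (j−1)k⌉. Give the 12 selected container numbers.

j=1: r + 0k = 176.448 → ⌈·⌉ = 177
j=2: r + 1k = 401.364666… → ⌈·⌉ = 402
j=3: r + 2k = 626.281333… → ⌈·⌉ = 627
j=4: r + 3k = 851.198 → ⌈·⌉ = 852
j=5: r + 4k = 1076.114666… → ⌈·⌉ = 1077
j=6: r + 5k = 1301.031333… → ⌈·⌉ = 1302
j=7: r + 6k = 1525.948 → ⌈·⌉ = 1526
j=8: r + 7k = 1750.864666… → ⌈·⌉ = 1751
j=9: r + 8k = 1975.781333… → ⌈·⌉ = 1976
j=10: r + 9k = 2200.698 → ⌈·⌉ = 2201
j=11: r + 10k = 2425.614666… → ⌈·⌉ = 2426
j=12: r + 11k = 2650.531333… → ⌈·⌉ = 2651

177, 402, 627, 852, 1077, 1302, 1526, 1751, 1976, 2201, 2426, 2651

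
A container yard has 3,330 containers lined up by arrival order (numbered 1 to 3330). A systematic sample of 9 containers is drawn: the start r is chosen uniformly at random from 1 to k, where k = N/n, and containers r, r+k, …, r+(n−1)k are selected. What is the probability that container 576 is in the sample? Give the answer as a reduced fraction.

k = 3330/9 = 370.
Container 576 is selected iff r ≡ 576 (mod 370); exactly one such r in {1,…,370}.
Inclusion probability = 1/370.

1/370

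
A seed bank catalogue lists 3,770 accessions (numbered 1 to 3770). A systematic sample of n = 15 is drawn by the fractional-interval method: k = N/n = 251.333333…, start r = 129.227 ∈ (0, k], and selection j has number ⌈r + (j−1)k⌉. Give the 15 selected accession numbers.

j=1: r + 0k = 129.227 → ⌈·⌉ = 130
j=2: r + 1k = 380.560333… → ⌈·⌉ = 381
j=3: r + 2k = 631.893666… → ⌈·⌉ = 632
j=4: r + 3k = 883.227 → ⌈·⌉ = 884
j=5: r + 4k = 1134.560333… → ⌈·⌉ = 1135
j=6: r + 5k = 1385.893666… → ⌈·⌉ = 1386
j=7: r + 6k = 1637.227 → ⌈·⌉ = 1638
j=8: r + 7k = 1888.560333… → ⌈·⌉ = 1889
j=9: r + 8k = 2139.893666… → ⌈·⌉ = 2140
j=10: r + 9k = 2391.227 → ⌈·⌉ = 2392
j=11: r + 10k = 2642.560333… → ⌈·⌉ = 2643
j=12: r + 11k = 2893.893666… → ⌈·⌉ = 2894
j=13: r + 12k = 3145.227 → ⌈·⌉ = 3146
j=14: r + 13k = 3396.560333… → ⌈·⌉ = 3397
j=15: r + 14k = 3647.893666… → ⌈·⌉ = 3648

130, 381, 632, 884, 1135, 1386, 1638, 1889, 2140, 2392, 2643, 2894, 3146, 3397, 3648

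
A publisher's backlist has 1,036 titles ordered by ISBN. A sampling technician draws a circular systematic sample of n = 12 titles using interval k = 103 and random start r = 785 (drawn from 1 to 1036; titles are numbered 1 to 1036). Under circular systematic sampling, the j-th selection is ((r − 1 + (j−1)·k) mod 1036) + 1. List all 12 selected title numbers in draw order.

785, 888, 991, 58, 161, 264, 367, 470, 573, 676, 779, 882

Selection 1: 785
Selection 2: 785 + 103 = 888
Selection 3: 888 + 103 = 991
Selection 4: 991 + 103 = 1094 → 1094 − 1036 = 58
Selection 5: 58 + 103 = 161
Selection 6: 161 + 103 = 264
Selection 7: 264 + 103 = 367
Selection 8: 367 + 103 = 470
Selection 9: 470 + 103 = 573
Selection 10: 573 + 103 = 676
Selection 11: 676 + 103 = 779
Selection 12: 779 + 103 = 882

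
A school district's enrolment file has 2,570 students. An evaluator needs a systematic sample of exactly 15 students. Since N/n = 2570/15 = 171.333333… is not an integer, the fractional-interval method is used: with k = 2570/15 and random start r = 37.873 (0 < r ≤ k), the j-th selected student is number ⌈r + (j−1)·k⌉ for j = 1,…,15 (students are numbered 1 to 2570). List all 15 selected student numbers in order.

38, 210, 381, 552, 724, 895, 1066, 1238, 1409, 1580, 1752, 1923, 2094, 2266, 2437

j=1: r + 0k = 37.873 → ⌈·⌉ = 38
j=2: r + 1k = 209.206333… → ⌈·⌉ = 210
j=3: r + 2k = 380.539666… → ⌈·⌉ = 381
j=4: r + 3k = 551.873 → ⌈·⌉ = 552
j=5: r + 4k = 723.206333… → ⌈·⌉ = 724
j=6: r + 5k = 894.539666… → ⌈·⌉ = 895
j=7: r + 6k = 1065.873 → ⌈·⌉ = 1066
j=8: r + 7k = 1237.206333… → ⌈·⌉ = 1238
j=9: r + 8k = 1408.539666… → ⌈·⌉ = 1409
j=10: r + 9k = 1579.873 → ⌈·⌉ = 1580
j=11: r + 10k = 1751.206333… → ⌈·⌉ = 1752
j=12: r + 11k = 1922.539666… → ⌈·⌉ = 1923
j=13: r + 12k = 2093.873 → ⌈·⌉ = 2094
j=14: r + 13k = 2265.206333… → ⌈·⌉ = 2266
j=15: r + 14k = 2436.539666… → ⌈·⌉ = 2437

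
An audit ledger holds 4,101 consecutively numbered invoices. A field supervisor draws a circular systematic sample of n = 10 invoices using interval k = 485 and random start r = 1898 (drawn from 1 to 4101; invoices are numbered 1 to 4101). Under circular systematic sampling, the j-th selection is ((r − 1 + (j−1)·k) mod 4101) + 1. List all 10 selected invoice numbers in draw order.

Selection 1: 1898
Selection 2: 1898 + 485 = 2383
Selection 3: 2383 + 485 = 2868
Selection 4: 2868 + 485 = 3353
Selection 5: 3353 + 485 = 3838
Selection 6: 3838 + 485 = 4323 → 4323 − 4101 = 222
Selection 7: 222 + 485 = 707
Selection 8: 707 + 485 = 1192
Selection 9: 1192 + 485 = 1677
Selection 10: 1677 + 485 = 2162

1898, 2383, 2868, 3353, 3838, 222, 707, 1192, 1677, 2162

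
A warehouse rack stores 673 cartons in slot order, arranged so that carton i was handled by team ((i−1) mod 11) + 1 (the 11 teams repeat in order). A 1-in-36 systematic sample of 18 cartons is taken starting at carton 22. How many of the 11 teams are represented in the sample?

Consecutive selections differ by k = 36, so their team numbers differ by 36 mod 11 = 3.
gcd(36, 11) = 1, so the sample visits 11/1 = 11 distinct residues mod 11.
Start 22 is team 11; the teams hit are 1, 2, 3, 4, 5, 6, 7, 8, 9, 10, 11.

11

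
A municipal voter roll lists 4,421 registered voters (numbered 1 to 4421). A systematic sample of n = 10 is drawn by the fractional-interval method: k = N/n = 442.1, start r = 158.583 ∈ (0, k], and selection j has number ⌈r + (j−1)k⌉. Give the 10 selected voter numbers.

j=1: r + 0k = 158.583 → ⌈·⌉ = 159
j=2: r + 1k = 600.683 → ⌈·⌉ = 601
j=3: r + 2k = 1042.783 → ⌈·⌉ = 1043
j=4: r + 3k = 1484.883 → ⌈·⌉ = 1485
j=5: r + 4k = 1926.983 → ⌈·⌉ = 1927
j=6: r + 5k = 2369.083 → ⌈·⌉ = 2370
j=7: r + 6k = 2811.183 → ⌈·⌉ = 2812
j=8: r + 7k = 3253.283 → ⌈·⌉ = 3254
j=9: r + 8k = 3695.383 → ⌈·⌉ = 3696
j=10: r + 9k = 4137.483 → ⌈·⌉ = 4138

159, 601, 1043, 1485, 1927, 2370, 2812, 3254, 3696, 4138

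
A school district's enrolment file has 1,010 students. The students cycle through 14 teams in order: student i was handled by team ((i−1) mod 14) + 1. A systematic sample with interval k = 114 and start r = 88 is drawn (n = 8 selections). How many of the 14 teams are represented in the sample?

Consecutive selections differ by k = 114, so their team numbers differ by 114 mod 14 = 2.
gcd(114, 14) = 2, so the sample visits 14/2 = 7 distinct residues mod 14.
Start 88 is team 4; the teams hit are 2, 4, 6, 8, 10, 12, 14.

7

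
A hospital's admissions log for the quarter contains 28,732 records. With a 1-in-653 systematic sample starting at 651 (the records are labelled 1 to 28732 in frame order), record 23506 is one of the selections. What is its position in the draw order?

k = 653
position = (23506 − 651)/653 + 1 = 22855/653 + 1 = 35 + 1 = 36

36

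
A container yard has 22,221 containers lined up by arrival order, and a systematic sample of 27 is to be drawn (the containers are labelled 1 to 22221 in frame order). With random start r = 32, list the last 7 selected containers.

16492, 17315, 18138, 18961, 19784, 20607, 21430

k = N/n = 22221/27 = 823
21st selection = 32 + 20×823 = 16492
22nd: 16492 + 823 = 17315
23rd: 17315 + 823 = 18138
24th: 18138 + 823 = 18961
25th: 18961 + 823 = 19784
26th: 19784 + 823 = 20607
27th: 20607 + 823 = 21430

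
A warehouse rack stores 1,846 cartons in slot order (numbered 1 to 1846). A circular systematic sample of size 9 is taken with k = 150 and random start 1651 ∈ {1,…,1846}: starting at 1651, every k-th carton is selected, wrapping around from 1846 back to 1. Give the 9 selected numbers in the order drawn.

1651, 1801, 105, 255, 405, 555, 705, 855, 1005

Selection 1: 1651
Selection 2: 1651 + 150 = 1801
Selection 3: 1801 + 150 = 1951 → 1951 − 1846 = 105
Selection 4: 105 + 150 = 255
Selection 5: 255 + 150 = 405
Selection 6: 405 + 150 = 555
Selection 7: 555 + 150 = 705
Selection 8: 705 + 150 = 855
Selection 9: 855 + 150 = 1005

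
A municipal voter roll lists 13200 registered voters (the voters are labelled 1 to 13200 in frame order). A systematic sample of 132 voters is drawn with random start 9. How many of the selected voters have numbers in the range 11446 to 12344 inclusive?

9

k = 13200/132 = 100
First selection ≥ 11446: 9 + ⌈(11446−9)/100⌉·100 = 9 + 115×100 = 11509
Last selection ≤ 12344: 9 + ⌊(12344−9)/100⌋·100 = 9 + 123×100 = 12309
Count = 123 − 115 + 1 = 9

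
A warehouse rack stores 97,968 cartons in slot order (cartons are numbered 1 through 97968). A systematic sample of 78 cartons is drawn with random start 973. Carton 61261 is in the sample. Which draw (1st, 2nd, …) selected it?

k = 97968/78 = 1256
position = (61261 − 973)/1256 + 1 = 60288/1256 + 1 = 48 + 1 = 49

49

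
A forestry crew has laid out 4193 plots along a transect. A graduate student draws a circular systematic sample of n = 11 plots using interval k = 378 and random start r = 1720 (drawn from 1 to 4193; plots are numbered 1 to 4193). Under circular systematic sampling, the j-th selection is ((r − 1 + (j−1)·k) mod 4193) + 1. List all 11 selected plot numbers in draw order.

Selection 1: 1720
Selection 2: 1720 + 378 = 2098
Selection 3: 2098 + 378 = 2476
Selection 4: 2476 + 378 = 2854
Selection 5: 2854 + 378 = 3232
Selection 6: 3232 + 378 = 3610
Selection 7: 3610 + 378 = 3988
Selection 8: 3988 + 378 = 4366 → 4366 − 4193 = 173
Selection 9: 173 + 378 = 551
Selection 10: 551 + 378 = 929
Selection 11: 929 + 378 = 1307

1720, 2098, 2476, 2854, 3232, 3610, 3988, 173, 551, 929, 1307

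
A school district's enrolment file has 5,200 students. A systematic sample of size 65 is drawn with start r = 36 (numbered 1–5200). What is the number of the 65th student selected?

k = 5200/65 = 80
65th selection = r + (65−1)·k = 36 + 64×80 = 36 + 5120 = 5156

5156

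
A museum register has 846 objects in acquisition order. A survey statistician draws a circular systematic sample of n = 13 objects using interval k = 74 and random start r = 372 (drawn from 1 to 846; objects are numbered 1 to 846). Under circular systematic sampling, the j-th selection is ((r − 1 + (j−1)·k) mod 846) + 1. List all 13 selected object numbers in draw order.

372, 446, 520, 594, 668, 742, 816, 44, 118, 192, 266, 340, 414

Selection 1: 372
Selection 2: 372 + 74 = 446
Selection 3: 446 + 74 = 520
Selection 4: 520 + 74 = 594
Selection 5: 594 + 74 = 668
Selection 6: 668 + 74 = 742
Selection 7: 742 + 74 = 816
Selection 8: 816 + 74 = 890 → 890 − 846 = 44
Selection 9: 44 + 74 = 118
Selection 10: 118 + 74 = 192
Selection 11: 192 + 74 = 266
Selection 12: 266 + 74 = 340
Selection 13: 340 + 74 = 414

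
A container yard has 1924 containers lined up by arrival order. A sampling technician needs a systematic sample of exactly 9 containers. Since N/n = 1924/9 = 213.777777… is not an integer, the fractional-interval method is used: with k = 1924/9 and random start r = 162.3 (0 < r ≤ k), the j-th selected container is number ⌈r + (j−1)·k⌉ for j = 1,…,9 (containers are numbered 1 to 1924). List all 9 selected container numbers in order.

j=1: r + 0k = 162.3 → ⌈·⌉ = 163
j=2: r + 1k = 376.077777… → ⌈·⌉ = 377
j=3: r + 2k = 589.855555… → ⌈·⌉ = 590
j=4: r + 3k = 803.633333… → ⌈·⌉ = 804
j=5: r + 4k = 1017.411111… → ⌈·⌉ = 1018
j=6: r + 5k = 1231.188888… → ⌈·⌉ = 1232
j=7: r + 6k = 1444.966666… → ⌈·⌉ = 1445
j=8: r + 7k = 1658.744444… → ⌈·⌉ = 1659
j=9: r + 8k = 1872.522222… → ⌈·⌉ = 1873

163, 377, 590, 804, 1018, 1232, 1445, 1659, 1873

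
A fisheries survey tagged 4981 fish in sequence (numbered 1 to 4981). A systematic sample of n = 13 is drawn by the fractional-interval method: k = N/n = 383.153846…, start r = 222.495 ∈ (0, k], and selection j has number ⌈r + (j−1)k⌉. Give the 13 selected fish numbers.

j=1: r + 0k = 222.495 → ⌈·⌉ = 223
j=2: r + 1k = 605.648846… → ⌈·⌉ = 606
j=3: r + 2k = 988.802692… → ⌈·⌉ = 989
j=4: r + 3k = 1371.956538… → ⌈·⌉ = 1372
j=5: r + 4k = 1755.110384… → ⌈·⌉ = 1756
j=6: r + 5k = 2138.264230… → ⌈·⌉ = 2139
j=7: r + 6k = 2521.418076… → ⌈·⌉ = 2522
j=8: r + 7k = 2904.571923… → ⌈·⌉ = 2905
j=9: r + 8k = 3287.725769… → ⌈·⌉ = 3288
j=10: r + 9k = 3670.879615… → ⌈·⌉ = 3671
j=11: r + 10k = 4054.033461… → ⌈·⌉ = 4055
j=12: r + 11k = 4437.187307… → ⌈·⌉ = 4438
j=13: r + 12k = 4820.341153… → ⌈·⌉ = 4821

223, 606, 989, 1372, 1756, 2139, 2522, 2905, 3288, 3671, 4055, 4438, 4821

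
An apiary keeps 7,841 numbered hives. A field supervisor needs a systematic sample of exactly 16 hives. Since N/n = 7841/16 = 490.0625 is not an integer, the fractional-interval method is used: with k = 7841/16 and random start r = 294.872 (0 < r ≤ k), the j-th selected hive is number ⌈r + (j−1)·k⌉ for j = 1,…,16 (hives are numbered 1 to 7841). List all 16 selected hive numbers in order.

j=1: r + 0k = 294.872 → ⌈·⌉ = 295
j=2: r + 1k = 784.9345 → ⌈·⌉ = 785
j=3: r + 2k = 1274.997 → ⌈·⌉ = 1275
j=4: r + 3k = 1765.0595 → ⌈·⌉ = 1766
j=5: r + 4k = 2255.122 → ⌈·⌉ = 2256
j=6: r + 5k = 2745.1845 → ⌈·⌉ = 2746
j=7: r + 6k = 3235.247 → ⌈·⌉ = 3236
j=8: r + 7k = 3725.3095 → ⌈·⌉ = 3726
j=9: r + 8k = 4215.372 → ⌈·⌉ = 4216
j=10: r + 9k = 4705.4345 → ⌈·⌉ = 4706
j=11: r + 10k = 5195.497 → ⌈·⌉ = 5196
j=12: r + 11k = 5685.5595 → ⌈·⌉ = 5686
j=13: r + 12k = 6175.622 → ⌈·⌉ = 6176
j=14: r + 13k = 6665.6845 → ⌈·⌉ = 6666
j=15: r + 14k = 7155.747 → ⌈·⌉ = 7156
j=16: r + 15k = 7645.8095 → ⌈·⌉ = 7646

295, 785, 1275, 1766, 2256, 2746, 3236, 3726, 4216, 4706, 5196, 5686, 6176, 6666, 7156, 7646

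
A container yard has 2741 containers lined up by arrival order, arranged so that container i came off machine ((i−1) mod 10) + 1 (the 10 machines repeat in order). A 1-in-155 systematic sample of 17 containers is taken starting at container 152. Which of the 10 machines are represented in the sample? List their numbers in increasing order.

Consecutive selections differ by k = 155, so their machine numbers differ by 155 mod 10 = 5.
gcd(155, 10) = 5, so the sample visits 10/5 = 2 distinct residues mod 10.
Start 152 is machine 2; the machines hit are 2, 7.

2, 7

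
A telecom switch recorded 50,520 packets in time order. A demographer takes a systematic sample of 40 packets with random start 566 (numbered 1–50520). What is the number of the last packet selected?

49823

k = 50520/40 = 1263
40th selection = r + (40−1)·k = 566 + 39×1263 = 566 + 49257 = 49823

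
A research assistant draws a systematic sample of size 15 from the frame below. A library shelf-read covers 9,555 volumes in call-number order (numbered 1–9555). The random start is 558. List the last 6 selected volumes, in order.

6291, 6928, 7565, 8202, 8839, 9476

k = N/n = 9555/15 = 637
10th selection = 558 + 9×637 = 6291
11th: 6291 + 637 = 6928
12th: 6928 + 637 = 7565
13th: 7565 + 637 = 8202
14th: 8202 + 637 = 8839
15th: 8839 + 637 = 9476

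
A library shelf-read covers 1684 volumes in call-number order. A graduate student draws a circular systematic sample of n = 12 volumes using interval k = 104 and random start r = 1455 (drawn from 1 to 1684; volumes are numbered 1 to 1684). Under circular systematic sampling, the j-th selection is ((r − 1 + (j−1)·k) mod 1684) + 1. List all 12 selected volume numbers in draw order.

1455, 1559, 1663, 83, 187, 291, 395, 499, 603, 707, 811, 915

Selection 1: 1455
Selection 2: 1455 + 104 = 1559
Selection 3: 1559 + 104 = 1663
Selection 4: 1663 + 104 = 1767 → 1767 − 1684 = 83
Selection 5: 83 + 104 = 187
Selection 6: 187 + 104 = 291
Selection 7: 291 + 104 = 395
Selection 8: 395 + 104 = 499
Selection 9: 499 + 104 = 603
Selection 10: 603 + 104 = 707
Selection 11: 707 + 104 = 811
Selection 12: 811 + 104 = 915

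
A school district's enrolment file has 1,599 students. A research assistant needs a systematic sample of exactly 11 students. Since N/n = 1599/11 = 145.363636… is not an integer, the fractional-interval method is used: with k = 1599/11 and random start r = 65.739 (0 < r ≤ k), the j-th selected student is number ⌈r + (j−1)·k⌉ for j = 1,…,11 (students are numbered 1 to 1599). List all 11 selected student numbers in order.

j=1: r + 0k = 65.739 → ⌈·⌉ = 66
j=2: r + 1k = 211.102636… → ⌈·⌉ = 212
j=3: r + 2k = 356.466272… → ⌈·⌉ = 357
j=4: r + 3k = 501.829909… → ⌈·⌉ = 502
j=5: r + 4k = 647.193545… → ⌈·⌉ = 648
j=6: r + 5k = 792.557181… → ⌈·⌉ = 793
j=7: r + 6k = 937.920818… → ⌈·⌉ = 938
j=8: r + 7k = 1083.284454… → ⌈·⌉ = 1084
j=9: r + 8k = 1228.648090… → ⌈·⌉ = 1229
j=10: r + 9k = 1374.011727… → ⌈·⌉ = 1375
j=11: r + 10k = 1519.375363… → ⌈·⌉ = 1520

66, 212, 357, 502, 648, 793, 938, 1084, 1229, 1375, 1520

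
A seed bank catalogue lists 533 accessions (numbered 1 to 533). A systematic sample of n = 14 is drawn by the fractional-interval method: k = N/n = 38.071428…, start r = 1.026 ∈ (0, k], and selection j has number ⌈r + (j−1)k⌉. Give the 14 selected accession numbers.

2, 40, 78, 116, 154, 192, 230, 268, 306, 344, 382, 420, 458, 496

j=1: r + 0k = 1.026 → ⌈·⌉ = 2
j=2: r + 1k = 39.097428… → ⌈·⌉ = 40
j=3: r + 2k = 77.168857… → ⌈·⌉ = 78
j=4: r + 3k = 115.240285… → ⌈·⌉ = 116
j=5: r + 4k = 153.311714… → ⌈·⌉ = 154
j=6: r + 5k = 191.383142… → ⌈·⌉ = 192
j=7: r + 6k = 229.454571… → ⌈·⌉ = 230
j=8: r + 7k = 267.526 → ⌈·⌉ = 268
j=9: r + 8k = 305.597428… → ⌈·⌉ = 306
j=10: r + 9k = 343.668857… → ⌈·⌉ = 344
j=11: r + 10k = 381.740285… → ⌈·⌉ = 382
j=12: r + 11k = 419.811714… → ⌈·⌉ = 420
j=13: r + 12k = 457.883142… → ⌈·⌉ = 458
j=14: r + 13k = 495.954571… → ⌈·⌉ = 496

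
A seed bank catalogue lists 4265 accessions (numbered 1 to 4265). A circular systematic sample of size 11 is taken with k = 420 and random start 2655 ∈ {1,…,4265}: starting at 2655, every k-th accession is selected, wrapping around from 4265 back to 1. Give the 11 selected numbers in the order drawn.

Selection 1: 2655
Selection 2: 2655 + 420 = 3075
Selection 3: 3075 + 420 = 3495
Selection 4: 3495 + 420 = 3915
Selection 5: 3915 + 420 = 4335 → 4335 − 4265 = 70
Selection 6: 70 + 420 = 490
Selection 7: 490 + 420 = 910
Selection 8: 910 + 420 = 1330
Selection 9: 1330 + 420 = 1750
Selection 10: 1750 + 420 = 2170
Selection 11: 2170 + 420 = 2590

2655, 3075, 3495, 3915, 70, 490, 910, 1330, 1750, 2170, 2590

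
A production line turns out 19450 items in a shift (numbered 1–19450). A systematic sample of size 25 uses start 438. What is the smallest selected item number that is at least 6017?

6662

k = 19450/25 = 778
Steps past start: ⌈(6017 − 438)/778⌉ = ⌈5579/778⌉ = 8
Selected item: 438 + 8×778 = 6662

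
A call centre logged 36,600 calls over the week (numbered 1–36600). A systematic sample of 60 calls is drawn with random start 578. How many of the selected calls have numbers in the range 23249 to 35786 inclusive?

20

k = 36600/60 = 610
First selection ≥ 23249: 578 + ⌈(23249−578)/610⌉·610 = 578 + 38×610 = 23758
Last selection ≤ 35786: 578 + ⌊(35786−578)/610⌋·610 = 578 + 57×610 = 35348
Count = 57 − 38 + 1 = 20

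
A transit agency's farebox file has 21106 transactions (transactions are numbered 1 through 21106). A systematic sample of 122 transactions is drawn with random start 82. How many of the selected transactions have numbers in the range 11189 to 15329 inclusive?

24

k = 21106/122 = 173
First selection ≥ 11189: 82 + ⌈(11189−82)/173⌉·173 = 82 + 65×173 = 11327
Last selection ≤ 15329: 82 + ⌊(15329−82)/173⌋·173 = 82 + 88×173 = 15306
Count = 88 − 65 + 1 = 24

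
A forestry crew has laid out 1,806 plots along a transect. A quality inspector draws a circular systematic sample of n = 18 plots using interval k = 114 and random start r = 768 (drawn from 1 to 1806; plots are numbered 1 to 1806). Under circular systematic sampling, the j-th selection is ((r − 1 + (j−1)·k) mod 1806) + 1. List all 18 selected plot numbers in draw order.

768, 882, 996, 1110, 1224, 1338, 1452, 1566, 1680, 1794, 102, 216, 330, 444, 558, 672, 786, 900

Selection 1: 768
Selection 2: 768 + 114 = 882
Selection 3: 882 + 114 = 996
Selection 4: 996 + 114 = 1110
Selection 5: 1110 + 114 = 1224
Selection 6: 1224 + 114 = 1338
Selection 7: 1338 + 114 = 1452
Selection 8: 1452 + 114 = 1566
Selection 9: 1566 + 114 = 1680
Selection 10: 1680 + 114 = 1794
Selection 11: 1794 + 114 = 1908 → 1908 − 1806 = 102
Selection 12: 102 + 114 = 216
Selection 13: 216 + 114 = 330
Selection 14: 330 + 114 = 444
Selection 15: 444 + 114 = 558
Selection 16: 558 + 114 = 672
Selection 17: 672 + 114 = 786
Selection 18: 786 + 114 = 900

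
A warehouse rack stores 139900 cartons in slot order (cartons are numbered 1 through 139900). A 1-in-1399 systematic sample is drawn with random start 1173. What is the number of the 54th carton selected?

75320

k = 1399
54th selection = r + (54−1)·k = 1173 + 53×1399 = 1173 + 74147 = 75320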